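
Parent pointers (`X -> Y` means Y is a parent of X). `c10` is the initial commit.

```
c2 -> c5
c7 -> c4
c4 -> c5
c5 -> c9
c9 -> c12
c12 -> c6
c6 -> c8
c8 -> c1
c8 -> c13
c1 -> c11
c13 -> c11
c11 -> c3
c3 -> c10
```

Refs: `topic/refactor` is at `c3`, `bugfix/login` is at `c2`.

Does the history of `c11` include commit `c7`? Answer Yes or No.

No

Ancestors of c11: {c10, c11, c3}.
c7 is not in that set, so it is not an ancestor of c11.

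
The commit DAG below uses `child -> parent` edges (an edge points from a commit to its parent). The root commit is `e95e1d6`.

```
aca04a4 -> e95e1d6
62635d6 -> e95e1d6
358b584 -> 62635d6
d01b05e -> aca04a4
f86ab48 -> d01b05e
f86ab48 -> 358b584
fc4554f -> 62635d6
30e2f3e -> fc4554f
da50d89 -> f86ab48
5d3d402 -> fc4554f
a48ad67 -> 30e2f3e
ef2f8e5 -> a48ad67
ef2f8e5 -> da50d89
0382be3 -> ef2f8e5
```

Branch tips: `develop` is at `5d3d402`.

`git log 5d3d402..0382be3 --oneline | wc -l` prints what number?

9

Reachable from 0382be3: {0382be3, 30e2f3e, 358b584, 62635d6, a48ad67, aca04a4, d01b05e, da50d89, e95e1d6, ef2f8e5, f86ab48, fc4554f}.
Reachable from 5d3d402: {5d3d402, 62635d6, e95e1d6, fc4554f}.
In 0382be3's history but not 5d3d402's: {0382be3, 30e2f3e, 358b584, a48ad67, aca04a4, d01b05e, da50d89, ef2f8e5, f86ab48} — 9 commits.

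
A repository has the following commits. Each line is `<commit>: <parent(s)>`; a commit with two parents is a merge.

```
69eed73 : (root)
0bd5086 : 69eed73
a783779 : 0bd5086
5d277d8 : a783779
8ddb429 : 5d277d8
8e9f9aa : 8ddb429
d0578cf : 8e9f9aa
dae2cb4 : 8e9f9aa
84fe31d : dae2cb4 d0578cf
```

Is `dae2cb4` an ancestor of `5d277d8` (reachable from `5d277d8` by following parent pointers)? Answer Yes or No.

Ancestors of 5d277d8: {0bd5086, 5d277d8, 69eed73, a783779}.
dae2cb4 is not in that set, so it is not an ancestor of 5d277d8.

No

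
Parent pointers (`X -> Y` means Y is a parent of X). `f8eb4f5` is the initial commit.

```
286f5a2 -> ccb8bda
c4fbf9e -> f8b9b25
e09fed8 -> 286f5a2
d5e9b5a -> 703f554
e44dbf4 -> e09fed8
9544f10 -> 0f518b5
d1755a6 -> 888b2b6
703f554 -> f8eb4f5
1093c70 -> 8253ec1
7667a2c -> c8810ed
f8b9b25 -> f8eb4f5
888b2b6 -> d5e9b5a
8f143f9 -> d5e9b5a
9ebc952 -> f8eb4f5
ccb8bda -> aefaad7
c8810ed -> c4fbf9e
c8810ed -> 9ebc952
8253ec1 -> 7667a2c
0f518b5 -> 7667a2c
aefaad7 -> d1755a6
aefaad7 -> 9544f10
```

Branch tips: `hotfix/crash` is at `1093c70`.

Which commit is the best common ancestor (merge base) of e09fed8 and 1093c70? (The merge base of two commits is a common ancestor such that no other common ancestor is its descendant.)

7667a2c

Ancestors of e09fed8: {0f518b5, 286f5a2, 703f554, 7667a2c, 888b2b6, 9544f10, 9ebc952, aefaad7, c4fbf9e, c8810ed, ccb8bda, d1755a6, d5e9b5a, e09fed8, f8b9b25, f8eb4f5}.
Ancestors of 1093c70: {1093c70, 7667a2c, 8253ec1, 9ebc952, c4fbf9e, c8810ed, f8b9b25, f8eb4f5}.
Common ancestors: {7667a2c, 9ebc952, c4fbf9e, c8810ed, f8b9b25, f8eb4f5}.
Among these, 7667a2c is not an ancestor of any other common ancestor — it is the merge base.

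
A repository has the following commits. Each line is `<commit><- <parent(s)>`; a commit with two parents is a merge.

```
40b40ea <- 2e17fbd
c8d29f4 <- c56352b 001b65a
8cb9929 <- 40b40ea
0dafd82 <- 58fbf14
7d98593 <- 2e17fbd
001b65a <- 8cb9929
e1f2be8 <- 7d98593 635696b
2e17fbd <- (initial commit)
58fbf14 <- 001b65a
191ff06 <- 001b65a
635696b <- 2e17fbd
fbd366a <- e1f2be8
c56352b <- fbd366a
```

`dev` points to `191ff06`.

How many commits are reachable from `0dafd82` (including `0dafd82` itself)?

Walking parent pointers from 0dafd82: reachable set = {001b65a, 0dafd82, 2e17fbd, 40b40ea, 58fbf14, 8cb9929}.
That is 6 commits.

6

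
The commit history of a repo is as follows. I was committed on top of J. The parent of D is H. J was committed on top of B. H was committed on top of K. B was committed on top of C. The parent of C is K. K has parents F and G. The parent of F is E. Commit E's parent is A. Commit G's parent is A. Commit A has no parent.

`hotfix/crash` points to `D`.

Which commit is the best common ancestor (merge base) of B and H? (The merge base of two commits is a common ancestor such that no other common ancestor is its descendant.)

Ancestors of B: {A, B, C, E, F, G, K}.
Ancestors of H: {A, E, F, G, H, K}.
Common ancestors: {A, E, F, G, K}.
Among these, K is not an ancestor of any other common ancestor — it is the merge base.

K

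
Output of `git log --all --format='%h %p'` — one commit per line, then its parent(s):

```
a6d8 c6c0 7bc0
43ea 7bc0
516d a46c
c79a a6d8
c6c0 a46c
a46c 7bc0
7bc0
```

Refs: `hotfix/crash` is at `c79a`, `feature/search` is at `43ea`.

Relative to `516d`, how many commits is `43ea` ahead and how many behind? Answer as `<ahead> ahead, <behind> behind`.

1 ahead, 2 behind

Reachable from 43ea: {43ea, 7bc0}.
Reachable from 516d: {516d, 7bc0, a46c}.
Only in 43ea's history (ahead): {43ea} — 1.
Only in 516d's history (behind): {516d, a46c} — 2.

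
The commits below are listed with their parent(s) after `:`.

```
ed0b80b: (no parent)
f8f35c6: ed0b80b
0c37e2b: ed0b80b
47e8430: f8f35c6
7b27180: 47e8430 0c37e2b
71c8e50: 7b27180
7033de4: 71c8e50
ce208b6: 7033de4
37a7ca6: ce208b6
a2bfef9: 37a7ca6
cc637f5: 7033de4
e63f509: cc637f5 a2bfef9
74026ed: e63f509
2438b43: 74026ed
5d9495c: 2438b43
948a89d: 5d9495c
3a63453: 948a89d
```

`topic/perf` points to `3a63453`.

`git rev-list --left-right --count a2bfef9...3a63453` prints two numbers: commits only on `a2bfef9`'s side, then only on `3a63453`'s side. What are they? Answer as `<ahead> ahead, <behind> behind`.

Reachable from a2bfef9: {0c37e2b, 37a7ca6, 47e8430, 7033de4, 71c8e50, 7b27180, a2bfef9, ce208b6, ed0b80b, f8f35c6}.
Reachable from 3a63453: {0c37e2b, 2438b43, 37a7ca6, 3a63453, 47e8430, 5d9495c, 7033de4, 71c8e50, 74026ed, 7b27180, 948a89d, a2bfef9, cc637f5, ce208b6, e63f509, ed0b80b, f8f35c6}.
Only in a2bfef9's history (ahead): {} — 0.
Only in 3a63453's history (behind): {2438b43, 3a63453, 5d9495c, 74026ed, 948a89d, cc637f5, e63f509} — 7.

0 ahead, 7 behind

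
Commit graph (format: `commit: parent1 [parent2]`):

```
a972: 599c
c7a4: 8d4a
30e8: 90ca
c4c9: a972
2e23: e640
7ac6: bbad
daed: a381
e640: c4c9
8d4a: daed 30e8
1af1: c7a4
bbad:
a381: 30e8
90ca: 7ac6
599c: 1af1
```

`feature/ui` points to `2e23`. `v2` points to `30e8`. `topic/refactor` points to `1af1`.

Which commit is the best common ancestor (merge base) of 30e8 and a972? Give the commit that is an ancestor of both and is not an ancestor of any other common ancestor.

Ancestors of 30e8: {30e8, 7ac6, 90ca, bbad}.
Ancestors of a972: {1af1, 30e8, 599c, 7ac6, 8d4a, 90ca, a381, a972, bbad, c7a4, daed}.
Common ancestors: {30e8, 7ac6, 90ca, bbad}.
Among these, 30e8 is not an ancestor of any other common ancestor — it is the merge base.

30e8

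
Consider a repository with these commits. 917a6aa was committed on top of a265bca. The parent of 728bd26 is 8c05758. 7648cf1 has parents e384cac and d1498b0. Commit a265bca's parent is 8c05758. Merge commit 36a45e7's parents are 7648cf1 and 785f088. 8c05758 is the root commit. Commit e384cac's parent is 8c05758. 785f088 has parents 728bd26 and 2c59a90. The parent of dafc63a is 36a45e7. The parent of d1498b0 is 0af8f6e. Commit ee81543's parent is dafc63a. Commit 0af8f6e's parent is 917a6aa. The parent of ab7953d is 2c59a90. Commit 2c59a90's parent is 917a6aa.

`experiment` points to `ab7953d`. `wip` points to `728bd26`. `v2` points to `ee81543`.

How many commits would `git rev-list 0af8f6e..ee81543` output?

Reachable from ee81543: {0af8f6e, 2c59a90, 36a45e7, 728bd26, 7648cf1, 785f088, 8c05758, 917a6aa, a265bca, d1498b0, dafc63a, e384cac, ee81543}.
Reachable from 0af8f6e: {0af8f6e, 8c05758, 917a6aa, a265bca}.
In ee81543's history but not 0af8f6e's: {2c59a90, 36a45e7, 728bd26, 7648cf1, 785f088, d1498b0, dafc63a, e384cac, ee81543} — 9 commits.

9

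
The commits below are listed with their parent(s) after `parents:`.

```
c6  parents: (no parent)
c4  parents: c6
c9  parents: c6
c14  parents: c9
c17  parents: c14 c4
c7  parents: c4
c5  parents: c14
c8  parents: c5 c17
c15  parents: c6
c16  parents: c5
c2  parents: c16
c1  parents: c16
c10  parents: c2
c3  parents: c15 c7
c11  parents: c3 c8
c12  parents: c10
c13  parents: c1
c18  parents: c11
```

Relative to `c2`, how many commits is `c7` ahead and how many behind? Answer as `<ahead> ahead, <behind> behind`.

2 ahead, 5 behind

Reachable from c7: {c4, c6, c7}.
Reachable from c2: {c14, c16, c2, c5, c6, c9}.
Only in c7's history (ahead): {c4, c7} — 2.
Only in c2's history (behind): {c14, c16, c2, c5, c9} — 5.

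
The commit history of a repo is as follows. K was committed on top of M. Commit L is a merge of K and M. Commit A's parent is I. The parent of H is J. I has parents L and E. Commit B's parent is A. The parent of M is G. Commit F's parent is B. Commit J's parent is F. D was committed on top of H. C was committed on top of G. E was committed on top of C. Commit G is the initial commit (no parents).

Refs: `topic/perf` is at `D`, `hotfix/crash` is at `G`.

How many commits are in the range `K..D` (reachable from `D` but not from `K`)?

Reachable from D: {A, B, C, D, E, F, G, H, I, J, K, L, M}.
Reachable from K: {G, K, M}.
In D's history but not K's: {A, B, C, D, E, F, H, I, J, L} — 10 commits.

10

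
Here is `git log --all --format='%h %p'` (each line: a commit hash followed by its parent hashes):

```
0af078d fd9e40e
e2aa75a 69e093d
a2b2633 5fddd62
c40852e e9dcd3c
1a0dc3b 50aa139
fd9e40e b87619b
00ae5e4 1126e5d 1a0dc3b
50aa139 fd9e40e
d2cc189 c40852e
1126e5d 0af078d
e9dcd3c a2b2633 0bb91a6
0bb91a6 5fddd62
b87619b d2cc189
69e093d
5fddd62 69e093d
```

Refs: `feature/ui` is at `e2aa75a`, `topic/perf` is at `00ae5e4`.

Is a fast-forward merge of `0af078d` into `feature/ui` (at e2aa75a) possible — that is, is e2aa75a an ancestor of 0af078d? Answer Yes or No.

A fast-forward from e2aa75a to 0af078d is possible iff e2aa75a is an ancestor of 0af078d.
Ancestors of 0af078d: {0af078d, 0bb91a6, 5fddd62, 69e093d, a2b2633, b87619b, c40852e, d2cc189, e9dcd3c, fd9e40e}.
e2aa75a is not among them, so fast-forward is not possible.

No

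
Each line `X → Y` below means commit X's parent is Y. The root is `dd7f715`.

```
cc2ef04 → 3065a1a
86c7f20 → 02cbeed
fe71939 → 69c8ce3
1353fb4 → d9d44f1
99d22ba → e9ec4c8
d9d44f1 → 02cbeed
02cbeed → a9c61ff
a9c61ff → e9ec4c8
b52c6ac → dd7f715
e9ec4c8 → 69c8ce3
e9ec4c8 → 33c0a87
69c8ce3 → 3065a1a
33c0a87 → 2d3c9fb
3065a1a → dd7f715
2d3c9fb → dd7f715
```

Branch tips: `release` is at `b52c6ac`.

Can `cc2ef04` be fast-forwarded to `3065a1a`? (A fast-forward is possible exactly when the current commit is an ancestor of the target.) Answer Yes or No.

No

A fast-forward from cc2ef04 to 3065a1a is possible iff cc2ef04 is an ancestor of 3065a1a.
Ancestors of 3065a1a: {3065a1a, dd7f715}.
cc2ef04 is not among them, so fast-forward is not possible.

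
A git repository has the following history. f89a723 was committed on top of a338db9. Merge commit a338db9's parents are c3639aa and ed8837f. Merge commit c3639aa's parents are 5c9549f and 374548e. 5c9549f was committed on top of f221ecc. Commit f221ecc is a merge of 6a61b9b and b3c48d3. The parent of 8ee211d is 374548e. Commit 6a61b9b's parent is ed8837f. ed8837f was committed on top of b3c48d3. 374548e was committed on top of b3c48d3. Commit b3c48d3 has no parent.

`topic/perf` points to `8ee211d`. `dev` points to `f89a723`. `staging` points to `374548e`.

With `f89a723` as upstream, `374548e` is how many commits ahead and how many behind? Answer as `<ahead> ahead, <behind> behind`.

Reachable from 374548e: {374548e, b3c48d3}.
Reachable from f89a723: {374548e, 5c9549f, 6a61b9b, a338db9, b3c48d3, c3639aa, ed8837f, f221ecc, f89a723}.
Only in 374548e's history (ahead): {} — 0.
Only in f89a723's history (behind): {5c9549f, 6a61b9b, a338db9, c3639aa, ed8837f, f221ecc, f89a723} — 7.

0 ahead, 7 behind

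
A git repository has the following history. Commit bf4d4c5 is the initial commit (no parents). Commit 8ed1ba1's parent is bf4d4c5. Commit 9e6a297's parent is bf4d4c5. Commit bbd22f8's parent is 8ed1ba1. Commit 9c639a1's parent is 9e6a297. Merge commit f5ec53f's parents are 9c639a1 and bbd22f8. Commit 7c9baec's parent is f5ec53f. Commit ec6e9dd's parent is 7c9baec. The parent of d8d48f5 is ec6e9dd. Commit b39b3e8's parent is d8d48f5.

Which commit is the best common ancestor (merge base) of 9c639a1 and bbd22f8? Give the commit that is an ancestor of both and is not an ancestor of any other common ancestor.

Ancestors of 9c639a1: {9c639a1, 9e6a297, bf4d4c5}.
Ancestors of bbd22f8: {8ed1ba1, bbd22f8, bf4d4c5}.
Common ancestors: {bf4d4c5}.
The only common ancestor is bf4d4c5, so it is the merge base.

bf4d4c5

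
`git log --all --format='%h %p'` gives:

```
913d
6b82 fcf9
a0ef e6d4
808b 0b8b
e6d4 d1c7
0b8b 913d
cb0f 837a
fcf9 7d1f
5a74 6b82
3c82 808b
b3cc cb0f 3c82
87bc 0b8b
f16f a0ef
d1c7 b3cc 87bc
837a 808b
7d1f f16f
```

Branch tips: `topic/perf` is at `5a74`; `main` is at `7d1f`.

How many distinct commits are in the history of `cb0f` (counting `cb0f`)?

Walking parent pointers from cb0f: reachable set = {0b8b, 808b, 837a, 913d, cb0f}.
That is 5 commits.

5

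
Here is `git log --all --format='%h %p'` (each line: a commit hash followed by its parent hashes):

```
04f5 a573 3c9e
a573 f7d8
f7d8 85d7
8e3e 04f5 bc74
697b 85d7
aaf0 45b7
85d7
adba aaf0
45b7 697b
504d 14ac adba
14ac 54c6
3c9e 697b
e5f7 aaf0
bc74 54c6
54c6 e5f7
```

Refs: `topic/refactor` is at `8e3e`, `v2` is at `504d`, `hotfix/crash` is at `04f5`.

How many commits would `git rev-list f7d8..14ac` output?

6

Reachable from 14ac: {14ac, 45b7, 54c6, 697b, 85d7, aaf0, e5f7}.
Reachable from f7d8: {85d7, f7d8}.
In 14ac's history but not f7d8's: {14ac, 45b7, 54c6, 697b, aaf0, e5f7} — 6 commits.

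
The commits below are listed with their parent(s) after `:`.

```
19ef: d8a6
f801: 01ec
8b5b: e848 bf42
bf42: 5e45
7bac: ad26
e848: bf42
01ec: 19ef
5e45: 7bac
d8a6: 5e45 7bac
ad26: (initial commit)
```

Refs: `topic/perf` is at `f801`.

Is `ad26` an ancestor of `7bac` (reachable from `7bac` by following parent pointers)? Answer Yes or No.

Ancestors of 7bac (commits reachable by following parents): {7bac, ad26}.
ad26 is in that set, so it is an ancestor of 7bac.

Yes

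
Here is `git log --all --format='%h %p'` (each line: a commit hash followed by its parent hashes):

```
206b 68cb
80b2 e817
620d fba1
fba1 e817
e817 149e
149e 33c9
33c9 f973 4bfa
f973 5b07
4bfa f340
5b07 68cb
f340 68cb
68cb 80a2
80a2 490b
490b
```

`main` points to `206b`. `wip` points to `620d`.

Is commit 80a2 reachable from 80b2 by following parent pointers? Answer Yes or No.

Yes

Ancestors of 80b2 (commits reachable by following parents): {149e, 33c9, 490b, 4bfa, 5b07, 68cb, 80a2, 80b2, e817, f340, f973}.
80a2 is in that set, so it is an ancestor of 80b2.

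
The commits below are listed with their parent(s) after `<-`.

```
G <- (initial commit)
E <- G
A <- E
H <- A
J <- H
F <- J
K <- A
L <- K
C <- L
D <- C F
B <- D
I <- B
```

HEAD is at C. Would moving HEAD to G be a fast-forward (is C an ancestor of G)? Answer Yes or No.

No

A fast-forward from C to G is possible iff C is an ancestor of G.
Ancestors of G: {G}.
C is not among them, so fast-forward is not possible.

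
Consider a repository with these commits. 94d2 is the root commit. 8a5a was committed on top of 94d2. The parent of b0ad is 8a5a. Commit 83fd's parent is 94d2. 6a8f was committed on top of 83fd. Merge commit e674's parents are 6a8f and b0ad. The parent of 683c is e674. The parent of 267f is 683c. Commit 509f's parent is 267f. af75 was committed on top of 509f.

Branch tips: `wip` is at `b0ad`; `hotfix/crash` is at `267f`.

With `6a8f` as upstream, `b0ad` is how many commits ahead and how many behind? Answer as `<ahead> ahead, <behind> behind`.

Reachable from b0ad: {8a5a, 94d2, b0ad}.
Reachable from 6a8f: {6a8f, 83fd, 94d2}.
Only in b0ad's history (ahead): {8a5a, b0ad} — 2.
Only in 6a8f's history (behind): {6a8f, 83fd} — 2.

2 ahead, 2 behind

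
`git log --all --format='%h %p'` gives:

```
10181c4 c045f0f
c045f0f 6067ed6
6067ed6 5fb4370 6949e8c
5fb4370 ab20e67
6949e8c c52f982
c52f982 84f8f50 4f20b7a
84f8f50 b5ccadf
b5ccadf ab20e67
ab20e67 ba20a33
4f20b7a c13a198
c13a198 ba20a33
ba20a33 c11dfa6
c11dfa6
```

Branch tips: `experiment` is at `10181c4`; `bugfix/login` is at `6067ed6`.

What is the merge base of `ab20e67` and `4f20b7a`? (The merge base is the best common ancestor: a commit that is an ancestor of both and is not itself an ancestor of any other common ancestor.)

ba20a33

Ancestors of ab20e67: {ab20e67, ba20a33, c11dfa6}.
Ancestors of 4f20b7a: {4f20b7a, ba20a33, c11dfa6, c13a198}.
Common ancestors: {ba20a33, c11dfa6}.
Among these, ba20a33 is not an ancestor of any other common ancestor — it is the merge base.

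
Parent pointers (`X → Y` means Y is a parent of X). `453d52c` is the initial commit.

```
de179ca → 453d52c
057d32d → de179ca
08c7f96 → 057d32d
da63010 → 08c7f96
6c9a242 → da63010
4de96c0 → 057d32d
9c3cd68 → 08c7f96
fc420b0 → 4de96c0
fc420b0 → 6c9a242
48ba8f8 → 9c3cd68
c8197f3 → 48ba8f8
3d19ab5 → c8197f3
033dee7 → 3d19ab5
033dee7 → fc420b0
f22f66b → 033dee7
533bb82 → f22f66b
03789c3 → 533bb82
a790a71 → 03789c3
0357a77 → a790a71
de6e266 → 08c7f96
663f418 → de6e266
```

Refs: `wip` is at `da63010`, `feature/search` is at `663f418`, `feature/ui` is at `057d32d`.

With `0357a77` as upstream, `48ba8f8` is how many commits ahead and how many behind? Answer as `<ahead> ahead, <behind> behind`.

0 ahead, 12 behind

Reachable from 48ba8f8: {057d32d, 08c7f96, 453d52c, 48ba8f8, 9c3cd68, de179ca}.
Reachable from 0357a77: {033dee7, 0357a77, 03789c3, 057d32d, 08c7f96, 3d19ab5, 453d52c, 48ba8f8, 4de96c0, 533bb82, 6c9a242, 9c3cd68, a790a71, c8197f3, da63010, de179ca, f22f66b, fc420b0}.
Only in 48ba8f8's history (ahead): {} — 0.
Only in 0357a77's history (behind): {033dee7, 0357a77, 03789c3, 3d19ab5, 4de96c0, 533bb82, 6c9a242, a790a71, c8197f3, da63010, f22f66b, fc420b0} — 12.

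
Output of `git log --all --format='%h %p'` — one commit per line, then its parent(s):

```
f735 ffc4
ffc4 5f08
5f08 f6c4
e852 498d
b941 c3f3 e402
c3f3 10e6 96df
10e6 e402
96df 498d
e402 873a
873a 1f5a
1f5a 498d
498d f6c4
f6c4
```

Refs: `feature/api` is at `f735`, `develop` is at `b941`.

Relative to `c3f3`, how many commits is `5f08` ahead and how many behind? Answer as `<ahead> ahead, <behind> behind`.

1 ahead, 7 behind

Reachable from 5f08: {5f08, f6c4}.
Reachable from c3f3: {10e6, 1f5a, 498d, 873a, 96df, c3f3, e402, f6c4}.
Only in 5f08's history (ahead): {5f08} — 1.
Only in c3f3's history (behind): {10e6, 1f5a, 498d, 873a, 96df, c3f3, e402} — 7.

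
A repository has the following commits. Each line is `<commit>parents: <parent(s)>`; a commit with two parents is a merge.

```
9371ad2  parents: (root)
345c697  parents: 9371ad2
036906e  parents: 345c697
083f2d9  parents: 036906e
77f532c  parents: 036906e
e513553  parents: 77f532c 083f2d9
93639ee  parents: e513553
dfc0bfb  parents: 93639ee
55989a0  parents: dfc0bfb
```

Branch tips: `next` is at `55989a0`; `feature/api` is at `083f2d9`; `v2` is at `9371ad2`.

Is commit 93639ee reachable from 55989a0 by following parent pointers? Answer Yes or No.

Yes

Ancestors of 55989a0 (commits reachable by following parents): {036906e, 083f2d9, 345c697, 55989a0, 77f532c, 93639ee, 9371ad2, dfc0bfb, e513553}.
93639ee is in that set, so it is an ancestor of 55989a0.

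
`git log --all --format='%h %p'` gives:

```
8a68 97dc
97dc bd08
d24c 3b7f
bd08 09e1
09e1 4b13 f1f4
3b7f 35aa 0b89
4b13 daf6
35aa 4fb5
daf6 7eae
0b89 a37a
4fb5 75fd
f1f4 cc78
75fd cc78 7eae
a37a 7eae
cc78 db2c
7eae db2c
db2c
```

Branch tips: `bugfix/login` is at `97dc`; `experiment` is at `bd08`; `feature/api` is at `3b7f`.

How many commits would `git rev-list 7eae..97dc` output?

7

Reachable from 97dc: {09e1, 4b13, 7eae, 97dc, bd08, cc78, daf6, db2c, f1f4}.
Reachable from 7eae: {7eae, db2c}.
In 97dc's history but not 7eae's: {09e1, 4b13, 97dc, bd08, cc78, daf6, f1f4} — 7 commits.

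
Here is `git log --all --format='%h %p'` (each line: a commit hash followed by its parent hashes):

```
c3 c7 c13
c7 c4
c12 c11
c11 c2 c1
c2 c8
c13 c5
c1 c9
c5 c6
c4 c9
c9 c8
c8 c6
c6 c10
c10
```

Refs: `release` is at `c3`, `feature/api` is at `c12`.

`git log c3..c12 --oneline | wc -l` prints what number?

4

Reachable from c12: {c1, c10, c11, c12, c2, c6, c8, c9}.
Reachable from c3: {c10, c13, c3, c4, c5, c6, c7, c8, c9}.
In c12's history but not c3's: {c1, c11, c12, c2} — 4 commits.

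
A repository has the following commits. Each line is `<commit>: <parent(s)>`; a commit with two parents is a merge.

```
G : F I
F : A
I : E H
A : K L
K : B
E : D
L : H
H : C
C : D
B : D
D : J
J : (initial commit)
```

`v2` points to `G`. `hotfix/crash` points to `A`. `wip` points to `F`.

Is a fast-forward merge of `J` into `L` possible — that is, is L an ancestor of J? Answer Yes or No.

A fast-forward from L to J is possible iff L is an ancestor of J.
Ancestors of J: {J}.
L is not among them, so fast-forward is not possible.

No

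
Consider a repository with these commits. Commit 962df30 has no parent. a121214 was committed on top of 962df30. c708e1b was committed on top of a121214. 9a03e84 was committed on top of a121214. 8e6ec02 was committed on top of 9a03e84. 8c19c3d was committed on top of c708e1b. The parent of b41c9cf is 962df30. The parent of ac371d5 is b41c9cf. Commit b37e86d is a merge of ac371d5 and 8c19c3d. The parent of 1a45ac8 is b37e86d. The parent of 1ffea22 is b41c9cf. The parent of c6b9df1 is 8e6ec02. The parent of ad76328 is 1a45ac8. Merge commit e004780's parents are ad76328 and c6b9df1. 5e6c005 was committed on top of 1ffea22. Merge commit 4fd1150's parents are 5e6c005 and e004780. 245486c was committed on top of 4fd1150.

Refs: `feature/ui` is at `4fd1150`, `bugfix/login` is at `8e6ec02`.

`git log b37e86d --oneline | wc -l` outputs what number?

7

Walking parent pointers from b37e86d: reachable set = {8c19c3d, 962df30, a121214, ac371d5, b37e86d, b41c9cf, c708e1b}.
That is 7 commits.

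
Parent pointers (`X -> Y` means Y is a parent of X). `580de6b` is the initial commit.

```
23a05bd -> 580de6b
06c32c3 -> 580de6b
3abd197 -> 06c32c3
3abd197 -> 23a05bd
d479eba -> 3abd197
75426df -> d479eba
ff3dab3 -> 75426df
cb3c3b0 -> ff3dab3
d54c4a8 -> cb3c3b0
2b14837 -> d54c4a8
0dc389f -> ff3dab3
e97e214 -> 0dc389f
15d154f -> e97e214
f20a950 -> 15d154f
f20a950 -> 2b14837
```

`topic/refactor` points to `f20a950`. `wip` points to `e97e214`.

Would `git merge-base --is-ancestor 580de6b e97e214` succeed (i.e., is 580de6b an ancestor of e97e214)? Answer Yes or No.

Yes

Ancestors of e97e214 (commits reachable by following parents): {06c32c3, 0dc389f, 23a05bd, 3abd197, 580de6b, 75426df, d479eba, e97e214, ff3dab3}.
580de6b is in that set, so it is an ancestor of e97e214.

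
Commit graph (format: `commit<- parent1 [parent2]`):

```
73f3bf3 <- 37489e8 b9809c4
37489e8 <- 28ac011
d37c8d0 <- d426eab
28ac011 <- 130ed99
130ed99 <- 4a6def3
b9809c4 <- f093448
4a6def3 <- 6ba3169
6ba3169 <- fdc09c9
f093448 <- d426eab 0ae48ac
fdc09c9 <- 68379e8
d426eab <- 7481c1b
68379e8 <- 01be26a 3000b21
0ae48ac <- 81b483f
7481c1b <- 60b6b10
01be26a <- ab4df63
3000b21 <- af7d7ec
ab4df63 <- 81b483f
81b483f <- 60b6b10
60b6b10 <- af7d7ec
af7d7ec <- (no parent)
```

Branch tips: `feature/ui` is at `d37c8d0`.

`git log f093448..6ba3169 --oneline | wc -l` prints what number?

6

Reachable from 6ba3169: {01be26a, 3000b21, 60b6b10, 68379e8, 6ba3169, 81b483f, ab4df63, af7d7ec, fdc09c9}.
Reachable from f093448: {0ae48ac, 60b6b10, 7481c1b, 81b483f, af7d7ec, d426eab, f093448}.
In 6ba3169's history but not f093448's: {01be26a, 3000b21, 68379e8, 6ba3169, ab4df63, fdc09c9} — 6 commits.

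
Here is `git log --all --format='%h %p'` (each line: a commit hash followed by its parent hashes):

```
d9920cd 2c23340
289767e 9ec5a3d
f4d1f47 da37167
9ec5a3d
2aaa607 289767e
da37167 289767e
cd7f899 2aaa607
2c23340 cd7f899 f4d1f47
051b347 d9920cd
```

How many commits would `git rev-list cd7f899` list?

4

Walking parent pointers from cd7f899: reachable set = {289767e, 2aaa607, 9ec5a3d, cd7f899}.
That is 4 commits.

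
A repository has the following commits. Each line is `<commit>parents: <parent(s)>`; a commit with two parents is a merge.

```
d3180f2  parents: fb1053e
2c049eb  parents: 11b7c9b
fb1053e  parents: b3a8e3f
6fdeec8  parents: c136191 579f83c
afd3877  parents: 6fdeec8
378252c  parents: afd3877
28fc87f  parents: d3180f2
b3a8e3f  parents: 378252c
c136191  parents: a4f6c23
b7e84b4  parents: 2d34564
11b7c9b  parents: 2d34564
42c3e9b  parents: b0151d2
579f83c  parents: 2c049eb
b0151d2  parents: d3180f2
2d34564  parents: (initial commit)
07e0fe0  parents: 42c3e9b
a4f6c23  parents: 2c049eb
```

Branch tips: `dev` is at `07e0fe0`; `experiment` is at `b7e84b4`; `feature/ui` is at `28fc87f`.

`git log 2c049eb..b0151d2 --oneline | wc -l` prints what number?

Reachable from b0151d2: {11b7c9b, 2c049eb, 2d34564, 378252c, 579f83c, 6fdeec8, a4f6c23, afd3877, b0151d2, b3a8e3f, c136191, d3180f2, fb1053e}.
Reachable from 2c049eb: {11b7c9b, 2c049eb, 2d34564}.
In b0151d2's history but not 2c049eb's: {378252c, 579f83c, 6fdeec8, a4f6c23, afd3877, b0151d2, b3a8e3f, c136191, d3180f2, fb1053e} — 10 commits.

10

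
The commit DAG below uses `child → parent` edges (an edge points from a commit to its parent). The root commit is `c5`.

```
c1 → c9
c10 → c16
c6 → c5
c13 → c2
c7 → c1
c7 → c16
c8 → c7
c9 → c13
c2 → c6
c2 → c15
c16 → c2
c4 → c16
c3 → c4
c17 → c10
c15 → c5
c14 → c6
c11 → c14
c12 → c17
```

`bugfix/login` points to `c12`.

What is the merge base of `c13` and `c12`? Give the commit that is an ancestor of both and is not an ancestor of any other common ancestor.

Ancestors of c13: {c13, c15, c2, c5, c6}.
Ancestors of c12: {c10, c12, c15, c16, c17, c2, c5, c6}.
Common ancestors: {c15, c2, c5, c6}.
Among these, c2 is not an ancestor of any other common ancestor — it is the merge base.

c2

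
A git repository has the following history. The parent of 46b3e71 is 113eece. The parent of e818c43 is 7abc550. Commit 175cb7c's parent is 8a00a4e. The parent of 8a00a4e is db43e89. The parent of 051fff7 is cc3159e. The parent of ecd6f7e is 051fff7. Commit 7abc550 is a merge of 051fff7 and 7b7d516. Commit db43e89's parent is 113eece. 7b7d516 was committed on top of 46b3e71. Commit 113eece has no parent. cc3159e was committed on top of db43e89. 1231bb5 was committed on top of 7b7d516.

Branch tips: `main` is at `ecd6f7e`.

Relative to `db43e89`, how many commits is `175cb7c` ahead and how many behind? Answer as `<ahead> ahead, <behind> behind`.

2 ahead, 0 behind

Reachable from 175cb7c: {113eece, 175cb7c, 8a00a4e, db43e89}.
Reachable from db43e89: {113eece, db43e89}.
Only in 175cb7c's history (ahead): {175cb7c, 8a00a4e} — 2.
Only in db43e89's history (behind): {} — 0.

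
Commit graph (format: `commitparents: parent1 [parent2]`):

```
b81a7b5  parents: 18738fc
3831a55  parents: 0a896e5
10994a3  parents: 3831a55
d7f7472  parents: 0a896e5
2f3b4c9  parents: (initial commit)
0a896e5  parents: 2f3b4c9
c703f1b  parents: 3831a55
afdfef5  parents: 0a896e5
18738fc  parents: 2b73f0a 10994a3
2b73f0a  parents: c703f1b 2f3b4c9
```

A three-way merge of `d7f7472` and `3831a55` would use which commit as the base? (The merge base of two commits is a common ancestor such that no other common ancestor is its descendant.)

Ancestors of d7f7472: {0a896e5, 2f3b4c9, d7f7472}.
Ancestors of 3831a55: {0a896e5, 2f3b4c9, 3831a55}.
Common ancestors: {0a896e5, 2f3b4c9}.
Among these, 0a896e5 is not an ancestor of any other common ancestor — it is the merge base.

0a896e5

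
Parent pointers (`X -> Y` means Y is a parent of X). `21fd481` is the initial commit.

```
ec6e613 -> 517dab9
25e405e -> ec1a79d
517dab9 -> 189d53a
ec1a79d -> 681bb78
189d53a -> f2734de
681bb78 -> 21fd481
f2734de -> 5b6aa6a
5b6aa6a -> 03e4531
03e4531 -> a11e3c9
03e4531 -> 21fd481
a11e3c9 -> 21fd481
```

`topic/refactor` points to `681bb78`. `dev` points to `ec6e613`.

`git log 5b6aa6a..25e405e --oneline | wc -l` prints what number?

3

Reachable from 25e405e: {21fd481, 25e405e, 681bb78, ec1a79d}.
Reachable from 5b6aa6a: {03e4531, 21fd481, 5b6aa6a, a11e3c9}.
In 25e405e's history but not 5b6aa6a's: {25e405e, 681bb78, ec1a79d} — 3 commits.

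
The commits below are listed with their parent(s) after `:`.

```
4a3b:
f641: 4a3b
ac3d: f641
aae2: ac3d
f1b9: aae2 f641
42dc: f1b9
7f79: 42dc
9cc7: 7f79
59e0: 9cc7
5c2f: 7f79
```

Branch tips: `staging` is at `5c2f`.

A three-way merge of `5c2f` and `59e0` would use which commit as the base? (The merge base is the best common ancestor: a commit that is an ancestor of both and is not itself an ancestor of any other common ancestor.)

7f79

Ancestors of 5c2f: {42dc, 4a3b, 5c2f, 7f79, aae2, ac3d, f1b9, f641}.
Ancestors of 59e0: {42dc, 4a3b, 59e0, 7f79, 9cc7, aae2, ac3d, f1b9, f641}.
Common ancestors: {42dc, 4a3b, 7f79, aae2, ac3d, f1b9, f641}.
Among these, 7f79 is not an ancestor of any other common ancestor — it is the merge base.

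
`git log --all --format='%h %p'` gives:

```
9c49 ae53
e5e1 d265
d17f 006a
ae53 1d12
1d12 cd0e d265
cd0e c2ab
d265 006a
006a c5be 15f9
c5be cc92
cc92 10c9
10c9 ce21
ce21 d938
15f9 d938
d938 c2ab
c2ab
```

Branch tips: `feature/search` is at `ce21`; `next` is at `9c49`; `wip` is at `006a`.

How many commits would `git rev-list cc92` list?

5

Walking parent pointers from cc92: reachable set = {10c9, c2ab, cc92, ce21, d938}.
That is 5 commits.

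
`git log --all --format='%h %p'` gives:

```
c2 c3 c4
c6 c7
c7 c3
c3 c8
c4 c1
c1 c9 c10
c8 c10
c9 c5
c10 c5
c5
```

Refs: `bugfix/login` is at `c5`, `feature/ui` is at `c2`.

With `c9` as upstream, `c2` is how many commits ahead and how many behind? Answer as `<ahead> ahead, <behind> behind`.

6 ahead, 0 behind

Reachable from c2: {c1, c10, c2, c3, c4, c5, c8, c9}.
Reachable from c9: {c5, c9}.
Only in c2's history (ahead): {c1, c10, c2, c3, c4, c8} — 6.
Only in c9's history (behind): {} — 0.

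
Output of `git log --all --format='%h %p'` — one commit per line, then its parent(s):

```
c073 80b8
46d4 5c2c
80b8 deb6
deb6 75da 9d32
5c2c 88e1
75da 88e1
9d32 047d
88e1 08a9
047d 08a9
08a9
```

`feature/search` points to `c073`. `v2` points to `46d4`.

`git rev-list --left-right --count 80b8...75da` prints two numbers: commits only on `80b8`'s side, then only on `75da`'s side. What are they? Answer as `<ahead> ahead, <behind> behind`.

Reachable from 80b8: {047d, 08a9, 75da, 80b8, 88e1, 9d32, deb6}.
Reachable from 75da: {08a9, 75da, 88e1}.
Only in 80b8's history (ahead): {047d, 80b8, 9d32, deb6} — 4.
Only in 75da's history (behind): {} — 0.

4 ahead, 0 behind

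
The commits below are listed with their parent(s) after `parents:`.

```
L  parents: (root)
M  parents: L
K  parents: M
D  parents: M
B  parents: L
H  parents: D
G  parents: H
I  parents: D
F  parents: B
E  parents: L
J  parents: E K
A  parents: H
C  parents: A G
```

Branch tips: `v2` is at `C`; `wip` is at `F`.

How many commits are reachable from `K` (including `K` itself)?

3

Walking parent pointers from K: reachable set = {K, L, M}.
That is 3 commits.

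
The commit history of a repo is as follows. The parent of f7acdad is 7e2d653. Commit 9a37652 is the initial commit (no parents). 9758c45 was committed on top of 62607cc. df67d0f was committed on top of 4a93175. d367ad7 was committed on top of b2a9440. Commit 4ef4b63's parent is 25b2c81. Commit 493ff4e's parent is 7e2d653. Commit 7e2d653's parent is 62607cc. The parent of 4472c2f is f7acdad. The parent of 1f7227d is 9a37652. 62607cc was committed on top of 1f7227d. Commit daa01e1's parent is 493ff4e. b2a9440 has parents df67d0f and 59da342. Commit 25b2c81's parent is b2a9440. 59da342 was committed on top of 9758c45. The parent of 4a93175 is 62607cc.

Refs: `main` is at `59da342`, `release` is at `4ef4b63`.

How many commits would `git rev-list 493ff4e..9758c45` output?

Reachable from 9758c45: {1f7227d, 62607cc, 9758c45, 9a37652}.
Reachable from 493ff4e: {1f7227d, 493ff4e, 62607cc, 7e2d653, 9a37652}.
In 9758c45's history but not 493ff4e's: {9758c45} — 1 commit.

1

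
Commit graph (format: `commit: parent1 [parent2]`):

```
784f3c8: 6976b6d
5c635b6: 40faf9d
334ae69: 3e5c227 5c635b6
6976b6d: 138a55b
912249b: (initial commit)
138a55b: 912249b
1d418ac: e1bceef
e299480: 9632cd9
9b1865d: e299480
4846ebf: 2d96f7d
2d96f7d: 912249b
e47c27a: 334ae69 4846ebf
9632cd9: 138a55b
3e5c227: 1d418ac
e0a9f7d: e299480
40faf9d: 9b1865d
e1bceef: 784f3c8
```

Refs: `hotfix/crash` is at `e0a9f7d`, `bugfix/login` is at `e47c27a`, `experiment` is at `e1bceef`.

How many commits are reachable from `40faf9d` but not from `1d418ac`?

Reachable from 40faf9d: {138a55b, 40faf9d, 912249b, 9632cd9, 9b1865d, e299480}.
Reachable from 1d418ac: {138a55b, 1d418ac, 6976b6d, 784f3c8, 912249b, e1bceef}.
In 40faf9d's history but not 1d418ac's: {40faf9d, 9632cd9, 9b1865d, e299480} — 4 commits.

4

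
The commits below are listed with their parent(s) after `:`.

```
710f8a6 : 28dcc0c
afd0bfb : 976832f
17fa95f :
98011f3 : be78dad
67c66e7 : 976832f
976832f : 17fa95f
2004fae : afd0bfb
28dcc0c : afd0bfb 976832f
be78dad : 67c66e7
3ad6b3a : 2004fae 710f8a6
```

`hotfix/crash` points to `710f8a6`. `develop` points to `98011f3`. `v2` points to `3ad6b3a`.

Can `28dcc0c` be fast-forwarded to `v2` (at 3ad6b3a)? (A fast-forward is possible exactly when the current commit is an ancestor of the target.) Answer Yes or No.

Yes

A fast-forward from 28dcc0c to 3ad6b3a is possible iff 28dcc0c is an ancestor of 3ad6b3a.
Ancestors of 3ad6b3a: {17fa95f, 2004fae, 28dcc0c, 3ad6b3a, 710f8a6, 976832f, afd0bfb}.
28dcc0c is among them, so fast-forward is possible.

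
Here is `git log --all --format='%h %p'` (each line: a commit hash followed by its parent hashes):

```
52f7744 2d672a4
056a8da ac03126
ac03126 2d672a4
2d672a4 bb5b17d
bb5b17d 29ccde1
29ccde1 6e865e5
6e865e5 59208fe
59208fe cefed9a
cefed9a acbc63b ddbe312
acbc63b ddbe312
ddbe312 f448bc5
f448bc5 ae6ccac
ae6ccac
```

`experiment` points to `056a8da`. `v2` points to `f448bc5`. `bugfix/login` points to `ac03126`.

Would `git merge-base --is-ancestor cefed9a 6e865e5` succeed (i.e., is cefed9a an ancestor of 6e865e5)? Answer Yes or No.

Yes

Ancestors of 6e865e5 (commits reachable by following parents): {59208fe, 6e865e5, acbc63b, ae6ccac, cefed9a, ddbe312, f448bc5}.
cefed9a is in that set, so it is an ancestor of 6e865e5.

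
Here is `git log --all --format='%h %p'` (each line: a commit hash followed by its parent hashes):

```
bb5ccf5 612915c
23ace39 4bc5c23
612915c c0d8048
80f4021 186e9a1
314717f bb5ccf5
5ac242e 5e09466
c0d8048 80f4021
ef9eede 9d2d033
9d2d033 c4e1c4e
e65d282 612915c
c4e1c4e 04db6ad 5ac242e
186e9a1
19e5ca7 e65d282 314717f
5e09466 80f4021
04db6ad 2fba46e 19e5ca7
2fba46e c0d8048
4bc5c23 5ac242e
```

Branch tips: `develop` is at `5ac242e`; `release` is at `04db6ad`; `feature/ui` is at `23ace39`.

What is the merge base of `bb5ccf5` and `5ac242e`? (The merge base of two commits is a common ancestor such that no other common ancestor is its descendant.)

80f4021

Ancestors of bb5ccf5: {186e9a1, 612915c, 80f4021, bb5ccf5, c0d8048}.
Ancestors of 5ac242e: {186e9a1, 5ac242e, 5e09466, 80f4021}.
Common ancestors: {186e9a1, 80f4021}.
Among these, 80f4021 is not an ancestor of any other common ancestor — it is the merge base.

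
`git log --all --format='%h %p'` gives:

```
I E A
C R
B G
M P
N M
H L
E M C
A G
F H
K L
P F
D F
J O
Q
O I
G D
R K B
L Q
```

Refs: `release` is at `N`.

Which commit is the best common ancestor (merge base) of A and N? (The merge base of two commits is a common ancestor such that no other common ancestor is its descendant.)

F

Ancestors of A: {A, D, F, G, H, L, Q}.
Ancestors of N: {F, H, L, M, N, P, Q}.
Common ancestors: {F, H, L, Q}.
Among these, F is not an ancestor of any other common ancestor — it is the merge base.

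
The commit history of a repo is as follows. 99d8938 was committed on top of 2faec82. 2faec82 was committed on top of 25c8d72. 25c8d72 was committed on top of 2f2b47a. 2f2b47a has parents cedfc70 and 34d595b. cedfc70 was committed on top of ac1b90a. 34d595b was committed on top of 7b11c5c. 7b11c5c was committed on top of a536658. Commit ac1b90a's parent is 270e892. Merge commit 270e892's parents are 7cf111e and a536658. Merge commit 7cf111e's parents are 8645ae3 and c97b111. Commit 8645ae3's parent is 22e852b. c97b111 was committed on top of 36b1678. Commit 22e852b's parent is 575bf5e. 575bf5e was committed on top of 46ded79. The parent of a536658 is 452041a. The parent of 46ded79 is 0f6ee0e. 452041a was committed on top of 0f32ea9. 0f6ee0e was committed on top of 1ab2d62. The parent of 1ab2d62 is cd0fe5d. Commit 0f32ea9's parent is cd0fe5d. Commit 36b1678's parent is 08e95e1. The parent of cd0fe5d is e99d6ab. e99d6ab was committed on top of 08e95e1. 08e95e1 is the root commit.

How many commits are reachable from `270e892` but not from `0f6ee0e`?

11

Reachable from 270e892: {08e95e1, 0f32ea9, 0f6ee0e, 1ab2d62, 22e852b, 270e892, 36b1678, 452041a, 46ded79, 575bf5e, 7cf111e, 8645ae3, a536658, c97b111, cd0fe5d, e99d6ab}.
Reachable from 0f6ee0e: {08e95e1, 0f6ee0e, 1ab2d62, cd0fe5d, e99d6ab}.
In 270e892's history but not 0f6ee0e's: {0f32ea9, 22e852b, 270e892, 36b1678, 452041a, 46ded79, 575bf5e, 7cf111e, 8645ae3, a536658, c97b111} — 11 commits.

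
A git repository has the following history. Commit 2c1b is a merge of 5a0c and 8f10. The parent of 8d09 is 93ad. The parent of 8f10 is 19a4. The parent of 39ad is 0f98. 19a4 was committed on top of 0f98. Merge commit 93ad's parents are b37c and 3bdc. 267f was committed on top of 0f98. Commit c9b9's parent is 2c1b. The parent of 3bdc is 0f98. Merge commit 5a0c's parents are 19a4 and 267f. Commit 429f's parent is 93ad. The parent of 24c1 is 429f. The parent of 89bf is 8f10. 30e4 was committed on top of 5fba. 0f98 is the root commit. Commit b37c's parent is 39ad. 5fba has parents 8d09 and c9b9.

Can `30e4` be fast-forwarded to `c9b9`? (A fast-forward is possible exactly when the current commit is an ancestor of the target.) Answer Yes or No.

No

A fast-forward from 30e4 to c9b9 is possible iff 30e4 is an ancestor of c9b9.
Ancestors of c9b9: {0f98, 19a4, 267f, 2c1b, 5a0c, 8f10, c9b9}.
30e4 is not among them, so fast-forward is not possible.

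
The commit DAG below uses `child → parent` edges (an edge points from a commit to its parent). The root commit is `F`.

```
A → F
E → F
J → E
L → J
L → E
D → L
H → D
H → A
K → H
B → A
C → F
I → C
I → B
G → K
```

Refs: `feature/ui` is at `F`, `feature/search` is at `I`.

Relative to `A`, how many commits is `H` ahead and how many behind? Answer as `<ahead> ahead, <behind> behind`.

Reachable from H: {A, D, E, F, H, J, L}.
Reachable from A: {A, F}.
Only in H's history (ahead): {D, E, H, J, L} — 5.
Only in A's history (behind): {} — 0.

5 ahead, 0 behind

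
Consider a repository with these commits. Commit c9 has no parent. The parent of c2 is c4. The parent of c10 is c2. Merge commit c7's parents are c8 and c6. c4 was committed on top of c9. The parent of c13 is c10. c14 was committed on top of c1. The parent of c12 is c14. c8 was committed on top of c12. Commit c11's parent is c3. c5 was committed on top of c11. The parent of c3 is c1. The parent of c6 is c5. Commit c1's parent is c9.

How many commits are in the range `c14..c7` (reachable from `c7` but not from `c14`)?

7

Reachable from c7: {c1, c11, c12, c14, c3, c5, c6, c7, c8, c9}.
Reachable from c14: {c1, c14, c9}.
In c7's history but not c14's: {c11, c12, c3, c5, c6, c7, c8} — 7 commits.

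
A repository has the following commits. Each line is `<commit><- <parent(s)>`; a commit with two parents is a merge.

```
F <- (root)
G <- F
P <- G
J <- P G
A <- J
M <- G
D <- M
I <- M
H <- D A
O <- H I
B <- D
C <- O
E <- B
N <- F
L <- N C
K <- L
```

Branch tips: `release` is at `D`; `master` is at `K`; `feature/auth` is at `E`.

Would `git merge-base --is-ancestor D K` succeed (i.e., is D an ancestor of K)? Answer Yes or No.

Yes

Ancestors of K (commits reachable by following parents): {A, C, D, F, G, H, I, J, K, L, M, N, O, P}.
D is in that set, so it is an ancestor of K.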